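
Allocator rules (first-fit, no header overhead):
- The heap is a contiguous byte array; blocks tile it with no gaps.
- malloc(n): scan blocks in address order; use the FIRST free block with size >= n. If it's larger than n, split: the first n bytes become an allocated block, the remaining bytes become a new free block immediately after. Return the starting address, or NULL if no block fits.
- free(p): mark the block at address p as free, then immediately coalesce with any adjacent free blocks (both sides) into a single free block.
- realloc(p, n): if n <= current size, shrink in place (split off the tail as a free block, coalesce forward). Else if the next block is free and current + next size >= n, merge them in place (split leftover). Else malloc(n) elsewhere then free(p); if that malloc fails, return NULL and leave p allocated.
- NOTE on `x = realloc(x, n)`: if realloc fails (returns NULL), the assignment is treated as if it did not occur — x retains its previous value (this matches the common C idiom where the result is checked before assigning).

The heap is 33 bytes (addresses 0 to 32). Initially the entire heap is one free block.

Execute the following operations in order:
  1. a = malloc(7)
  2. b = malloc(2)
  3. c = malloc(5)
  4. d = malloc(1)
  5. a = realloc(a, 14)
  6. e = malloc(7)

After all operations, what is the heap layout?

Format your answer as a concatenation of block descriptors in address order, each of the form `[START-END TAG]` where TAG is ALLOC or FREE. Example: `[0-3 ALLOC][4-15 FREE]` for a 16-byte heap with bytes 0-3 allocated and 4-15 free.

Answer: [0-6 ALLOC][7-8 ALLOC][9-13 ALLOC][14-14 ALLOC][15-28 ALLOC][29-32 FREE]

Derivation:
Op 1: a = malloc(7) -> a = 0; heap: [0-6 ALLOC][7-32 FREE]
Op 2: b = malloc(2) -> b = 7; heap: [0-6 ALLOC][7-8 ALLOC][9-32 FREE]
Op 3: c = malloc(5) -> c = 9; heap: [0-6 ALLOC][7-8 ALLOC][9-13 ALLOC][14-32 FREE]
Op 4: d = malloc(1) -> d = 14; heap: [0-6 ALLOC][7-8 ALLOC][9-13 ALLOC][14-14 ALLOC][15-32 FREE]
Op 5: a = realloc(a, 14) -> a = 15; heap: [0-6 FREE][7-8 ALLOC][9-13 ALLOC][14-14 ALLOC][15-28 ALLOC][29-32 FREE]
Op 6: e = malloc(7) -> e = 0; heap: [0-6 ALLOC][7-8 ALLOC][9-13 ALLOC][14-14 ALLOC][15-28 ALLOC][29-32 FREE]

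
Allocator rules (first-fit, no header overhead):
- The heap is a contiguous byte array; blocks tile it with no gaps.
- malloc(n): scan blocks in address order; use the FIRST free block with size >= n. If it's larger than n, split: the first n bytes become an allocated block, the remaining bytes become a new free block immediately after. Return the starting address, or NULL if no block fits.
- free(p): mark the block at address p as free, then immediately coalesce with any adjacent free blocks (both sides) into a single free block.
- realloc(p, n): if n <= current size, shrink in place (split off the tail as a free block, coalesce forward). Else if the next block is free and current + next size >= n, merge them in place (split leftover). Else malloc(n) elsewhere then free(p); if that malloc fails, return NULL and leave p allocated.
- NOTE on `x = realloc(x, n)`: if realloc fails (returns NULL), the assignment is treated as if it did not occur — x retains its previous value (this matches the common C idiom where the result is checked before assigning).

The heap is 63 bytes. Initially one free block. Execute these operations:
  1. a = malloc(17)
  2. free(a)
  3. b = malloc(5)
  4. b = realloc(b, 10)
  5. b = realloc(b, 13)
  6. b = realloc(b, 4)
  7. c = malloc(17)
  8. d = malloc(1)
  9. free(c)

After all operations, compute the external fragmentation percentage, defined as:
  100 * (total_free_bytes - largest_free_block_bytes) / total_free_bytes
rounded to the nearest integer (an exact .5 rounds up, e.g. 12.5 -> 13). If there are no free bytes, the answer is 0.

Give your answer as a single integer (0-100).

Answer: 29

Derivation:
Op 1: a = malloc(17) -> a = 0; heap: [0-16 ALLOC][17-62 FREE]
Op 2: free(a) -> (freed a); heap: [0-62 FREE]
Op 3: b = malloc(5) -> b = 0; heap: [0-4 ALLOC][5-62 FREE]
Op 4: b = realloc(b, 10) -> b = 0; heap: [0-9 ALLOC][10-62 FREE]
Op 5: b = realloc(b, 13) -> b = 0; heap: [0-12 ALLOC][13-62 FREE]
Op 6: b = realloc(b, 4) -> b = 0; heap: [0-3 ALLOC][4-62 FREE]
Op 7: c = malloc(17) -> c = 4; heap: [0-3 ALLOC][4-20 ALLOC][21-62 FREE]
Op 8: d = malloc(1) -> d = 21; heap: [0-3 ALLOC][4-20 ALLOC][21-21 ALLOC][22-62 FREE]
Op 9: free(c) -> (freed c); heap: [0-3 ALLOC][4-20 FREE][21-21 ALLOC][22-62 FREE]
Free blocks: [17 41] total_free=58 largest=41 -> 100*(58-41)/58 = 1700/58 ≈ 29.310 -> rounds to 29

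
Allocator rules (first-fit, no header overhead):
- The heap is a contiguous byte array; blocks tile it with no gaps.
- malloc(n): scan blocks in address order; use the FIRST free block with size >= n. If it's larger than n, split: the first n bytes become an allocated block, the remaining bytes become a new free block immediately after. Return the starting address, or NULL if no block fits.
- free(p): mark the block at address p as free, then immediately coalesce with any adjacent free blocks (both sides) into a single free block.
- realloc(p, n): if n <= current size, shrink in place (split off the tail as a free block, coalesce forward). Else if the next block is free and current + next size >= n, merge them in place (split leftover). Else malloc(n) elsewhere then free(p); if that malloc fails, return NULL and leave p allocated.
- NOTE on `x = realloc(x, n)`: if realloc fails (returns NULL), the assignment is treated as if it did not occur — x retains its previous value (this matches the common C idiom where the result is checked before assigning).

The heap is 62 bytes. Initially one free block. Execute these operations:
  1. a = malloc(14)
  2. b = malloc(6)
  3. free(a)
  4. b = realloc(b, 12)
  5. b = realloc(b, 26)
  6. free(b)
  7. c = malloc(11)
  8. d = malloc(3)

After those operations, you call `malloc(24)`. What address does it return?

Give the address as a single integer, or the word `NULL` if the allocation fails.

Answer: 14

Derivation:
Op 1: a = malloc(14) -> a = 0; heap: [0-13 ALLOC][14-61 FREE]
Op 2: b = malloc(6) -> b = 14; heap: [0-13 ALLOC][14-19 ALLOC][20-61 FREE]
Op 3: free(a) -> (freed a); heap: [0-13 FREE][14-19 ALLOC][20-61 FREE]
Op 4: b = realloc(b, 12) -> b = 14; heap: [0-13 FREE][14-25 ALLOC][26-61 FREE]
Op 5: b = realloc(b, 26) -> b = 14; heap: [0-13 FREE][14-39 ALLOC][40-61 FREE]
Op 6: free(b) -> (freed b); heap: [0-61 FREE]
Op 7: c = malloc(11) -> c = 0; heap: [0-10 ALLOC][11-61 FREE]
Op 8: d = malloc(3) -> d = 11; heap: [0-10 ALLOC][11-13 ALLOC][14-61 FREE]
malloc(24): first-fit scan over [0-10 ALLOC][11-13 ALLOC][14-61 FREE] -> 14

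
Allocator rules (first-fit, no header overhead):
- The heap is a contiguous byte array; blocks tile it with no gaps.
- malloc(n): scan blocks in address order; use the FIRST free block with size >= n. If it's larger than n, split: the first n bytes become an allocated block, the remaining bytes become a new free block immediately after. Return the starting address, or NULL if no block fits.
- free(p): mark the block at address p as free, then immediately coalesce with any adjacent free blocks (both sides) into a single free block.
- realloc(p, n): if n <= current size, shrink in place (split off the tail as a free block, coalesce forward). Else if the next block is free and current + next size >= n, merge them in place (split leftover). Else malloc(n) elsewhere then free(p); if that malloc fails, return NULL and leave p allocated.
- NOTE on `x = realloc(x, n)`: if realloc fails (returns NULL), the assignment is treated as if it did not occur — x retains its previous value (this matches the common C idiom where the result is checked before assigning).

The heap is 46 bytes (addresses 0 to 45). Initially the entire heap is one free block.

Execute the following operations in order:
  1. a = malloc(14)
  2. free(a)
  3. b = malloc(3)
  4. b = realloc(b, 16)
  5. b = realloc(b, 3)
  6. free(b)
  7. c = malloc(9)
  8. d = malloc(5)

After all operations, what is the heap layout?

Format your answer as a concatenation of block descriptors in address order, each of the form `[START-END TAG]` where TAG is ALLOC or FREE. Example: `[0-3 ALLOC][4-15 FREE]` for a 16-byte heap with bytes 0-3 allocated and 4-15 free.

Answer: [0-8 ALLOC][9-13 ALLOC][14-45 FREE]

Derivation:
Op 1: a = malloc(14) -> a = 0; heap: [0-13 ALLOC][14-45 FREE]
Op 2: free(a) -> (freed a); heap: [0-45 FREE]
Op 3: b = malloc(3) -> b = 0; heap: [0-2 ALLOC][3-45 FREE]
Op 4: b = realloc(b, 16) -> b = 0; heap: [0-15 ALLOC][16-45 FREE]
Op 5: b = realloc(b, 3) -> b = 0; heap: [0-2 ALLOC][3-45 FREE]
Op 6: free(b) -> (freed b); heap: [0-45 FREE]
Op 7: c = malloc(9) -> c = 0; heap: [0-8 ALLOC][9-45 FREE]
Op 8: d = malloc(5) -> d = 9; heap: [0-8 ALLOC][9-13 ALLOC][14-45 FREE]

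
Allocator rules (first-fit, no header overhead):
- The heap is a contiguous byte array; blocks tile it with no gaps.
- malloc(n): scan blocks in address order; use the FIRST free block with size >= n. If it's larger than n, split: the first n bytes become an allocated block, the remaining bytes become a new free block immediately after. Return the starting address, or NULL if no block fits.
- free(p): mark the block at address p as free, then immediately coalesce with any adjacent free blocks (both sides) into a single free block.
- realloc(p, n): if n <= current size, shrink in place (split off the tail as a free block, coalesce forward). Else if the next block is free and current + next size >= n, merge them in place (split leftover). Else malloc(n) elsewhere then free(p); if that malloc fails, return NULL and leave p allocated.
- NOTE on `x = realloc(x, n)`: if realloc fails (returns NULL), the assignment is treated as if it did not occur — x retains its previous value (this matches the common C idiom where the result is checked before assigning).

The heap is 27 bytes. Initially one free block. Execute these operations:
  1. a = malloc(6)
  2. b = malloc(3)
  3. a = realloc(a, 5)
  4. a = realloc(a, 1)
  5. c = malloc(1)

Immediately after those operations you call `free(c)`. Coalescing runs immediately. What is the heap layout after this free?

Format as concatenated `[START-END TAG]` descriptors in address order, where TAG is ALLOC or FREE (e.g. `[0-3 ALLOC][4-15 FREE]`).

Answer: [0-0 ALLOC][1-5 FREE][6-8 ALLOC][9-26 FREE]

Derivation:
Op 1: a = malloc(6) -> a = 0; heap: [0-5 ALLOC][6-26 FREE]
Op 2: b = malloc(3) -> b = 6; heap: [0-5 ALLOC][6-8 ALLOC][9-26 FREE]
Op 3: a = realloc(a, 5) -> a = 0; heap: [0-4 ALLOC][5-5 FREE][6-8 ALLOC][9-26 FREE]
Op 4: a = realloc(a, 1) -> a = 0; heap: [0-0 ALLOC][1-5 FREE][6-8 ALLOC][9-26 FREE]
Op 5: c = malloc(1) -> c = 1; heap: [0-0 ALLOC][1-1 ALLOC][2-5 FREE][6-8 ALLOC][9-26 FREE]
free(c): c = 1 -> block [1-1 ALLOC]; mark free, coalesce with adjacent free neighbors -> [0-0 ALLOC][1-5 FREE][6-8 ALLOC][9-26 FREE]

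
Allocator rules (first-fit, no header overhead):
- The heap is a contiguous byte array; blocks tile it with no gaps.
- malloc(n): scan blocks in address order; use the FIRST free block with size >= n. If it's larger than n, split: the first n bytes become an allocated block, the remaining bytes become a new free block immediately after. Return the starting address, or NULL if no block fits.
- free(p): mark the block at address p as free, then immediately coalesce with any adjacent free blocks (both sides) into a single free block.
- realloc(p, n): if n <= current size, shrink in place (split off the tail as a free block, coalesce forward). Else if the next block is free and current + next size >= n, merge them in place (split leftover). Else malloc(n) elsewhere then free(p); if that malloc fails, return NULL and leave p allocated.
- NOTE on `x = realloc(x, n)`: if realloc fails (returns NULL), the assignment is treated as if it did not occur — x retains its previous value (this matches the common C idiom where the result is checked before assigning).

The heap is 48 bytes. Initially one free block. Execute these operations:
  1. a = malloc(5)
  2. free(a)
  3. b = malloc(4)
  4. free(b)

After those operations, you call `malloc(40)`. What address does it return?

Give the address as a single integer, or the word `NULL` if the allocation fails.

Op 1: a = malloc(5) -> a = 0; heap: [0-4 ALLOC][5-47 FREE]
Op 2: free(a) -> (freed a); heap: [0-47 FREE]
Op 3: b = malloc(4) -> b = 0; heap: [0-3 ALLOC][4-47 FREE]
Op 4: free(b) -> (freed b); heap: [0-47 FREE]
malloc(40): first-fit scan over [0-47 FREE] -> 0

Answer: 0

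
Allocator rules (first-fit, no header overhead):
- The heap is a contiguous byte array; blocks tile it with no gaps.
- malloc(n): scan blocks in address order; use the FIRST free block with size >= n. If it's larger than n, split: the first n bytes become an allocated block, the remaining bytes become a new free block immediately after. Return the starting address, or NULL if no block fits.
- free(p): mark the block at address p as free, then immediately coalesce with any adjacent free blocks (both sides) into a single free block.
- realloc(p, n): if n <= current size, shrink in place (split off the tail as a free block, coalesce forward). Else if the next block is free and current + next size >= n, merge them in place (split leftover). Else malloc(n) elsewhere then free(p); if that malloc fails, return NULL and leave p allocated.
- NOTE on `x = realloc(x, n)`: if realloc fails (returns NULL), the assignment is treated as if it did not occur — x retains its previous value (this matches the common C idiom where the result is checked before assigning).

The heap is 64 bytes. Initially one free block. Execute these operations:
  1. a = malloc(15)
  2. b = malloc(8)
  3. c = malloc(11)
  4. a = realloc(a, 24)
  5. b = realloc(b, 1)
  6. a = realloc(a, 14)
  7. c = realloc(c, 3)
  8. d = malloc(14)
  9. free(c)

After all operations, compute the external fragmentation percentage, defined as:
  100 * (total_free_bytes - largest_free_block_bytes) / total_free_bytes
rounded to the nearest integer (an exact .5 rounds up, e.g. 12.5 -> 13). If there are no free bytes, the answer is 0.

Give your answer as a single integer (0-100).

Answer: 49

Derivation:
Op 1: a = malloc(15) -> a = 0; heap: [0-14 ALLOC][15-63 FREE]
Op 2: b = malloc(8) -> b = 15; heap: [0-14 ALLOC][15-22 ALLOC][23-63 FREE]
Op 3: c = malloc(11) -> c = 23; heap: [0-14 ALLOC][15-22 ALLOC][23-33 ALLOC][34-63 FREE]
Op 4: a = realloc(a, 24) -> a = 34; heap: [0-14 FREE][15-22 ALLOC][23-33 ALLOC][34-57 ALLOC][58-63 FREE]
Op 5: b = realloc(b, 1) -> b = 15; heap: [0-14 FREE][15-15 ALLOC][16-22 FREE][23-33 ALLOC][34-57 ALLOC][58-63 FREE]
Op 6: a = realloc(a, 14) -> a = 34; heap: [0-14 FREE][15-15 ALLOC][16-22 FREE][23-33 ALLOC][34-47 ALLOC][48-63 FREE]
Op 7: c = realloc(c, 3) -> c = 23; heap: [0-14 FREE][15-15 ALLOC][16-22 FREE][23-25 ALLOC][26-33 FREE][34-47 ALLOC][48-63 FREE]
Op 8: d = malloc(14) -> d = 0; heap: [0-13 ALLOC][14-14 FREE][15-15 ALLOC][16-22 FREE][23-25 ALLOC][26-33 FREE][34-47 ALLOC][48-63 FREE]
Op 9: free(c) -> (freed c); heap: [0-13 ALLOC][14-14 FREE][15-15 ALLOC][16-33 FREE][34-47 ALLOC][48-63 FREE]
Free blocks: [1 18 16] total_free=35 largest=18 -> 100*(35-18)/35 = 1700/35 ≈ 48.571 -> rounds to 49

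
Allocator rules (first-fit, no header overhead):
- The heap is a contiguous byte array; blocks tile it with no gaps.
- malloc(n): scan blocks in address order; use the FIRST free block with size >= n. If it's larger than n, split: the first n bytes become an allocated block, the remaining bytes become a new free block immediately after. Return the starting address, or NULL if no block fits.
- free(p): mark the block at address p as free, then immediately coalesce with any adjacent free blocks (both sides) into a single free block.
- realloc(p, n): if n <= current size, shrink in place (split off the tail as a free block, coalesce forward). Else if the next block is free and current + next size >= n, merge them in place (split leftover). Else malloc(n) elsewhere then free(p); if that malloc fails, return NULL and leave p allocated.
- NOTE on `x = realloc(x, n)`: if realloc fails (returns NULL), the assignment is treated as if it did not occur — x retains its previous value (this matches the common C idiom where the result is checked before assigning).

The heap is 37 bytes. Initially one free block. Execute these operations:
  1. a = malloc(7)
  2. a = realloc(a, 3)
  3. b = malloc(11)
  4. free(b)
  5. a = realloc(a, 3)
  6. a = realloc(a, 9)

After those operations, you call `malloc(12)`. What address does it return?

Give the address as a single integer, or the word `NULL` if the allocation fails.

Answer: 9

Derivation:
Op 1: a = malloc(7) -> a = 0; heap: [0-6 ALLOC][7-36 FREE]
Op 2: a = realloc(a, 3) -> a = 0; heap: [0-2 ALLOC][3-36 FREE]
Op 3: b = malloc(11) -> b = 3; heap: [0-2 ALLOC][3-13 ALLOC][14-36 FREE]
Op 4: free(b) -> (freed b); heap: [0-2 ALLOC][3-36 FREE]
Op 5: a = realloc(a, 3) -> a = 0; heap: [0-2 ALLOC][3-36 FREE]
Op 6: a = realloc(a, 9) -> a = 0; heap: [0-8 ALLOC][9-36 FREE]
malloc(12): first-fit scan over [0-8 ALLOC][9-36 FREE] -> 9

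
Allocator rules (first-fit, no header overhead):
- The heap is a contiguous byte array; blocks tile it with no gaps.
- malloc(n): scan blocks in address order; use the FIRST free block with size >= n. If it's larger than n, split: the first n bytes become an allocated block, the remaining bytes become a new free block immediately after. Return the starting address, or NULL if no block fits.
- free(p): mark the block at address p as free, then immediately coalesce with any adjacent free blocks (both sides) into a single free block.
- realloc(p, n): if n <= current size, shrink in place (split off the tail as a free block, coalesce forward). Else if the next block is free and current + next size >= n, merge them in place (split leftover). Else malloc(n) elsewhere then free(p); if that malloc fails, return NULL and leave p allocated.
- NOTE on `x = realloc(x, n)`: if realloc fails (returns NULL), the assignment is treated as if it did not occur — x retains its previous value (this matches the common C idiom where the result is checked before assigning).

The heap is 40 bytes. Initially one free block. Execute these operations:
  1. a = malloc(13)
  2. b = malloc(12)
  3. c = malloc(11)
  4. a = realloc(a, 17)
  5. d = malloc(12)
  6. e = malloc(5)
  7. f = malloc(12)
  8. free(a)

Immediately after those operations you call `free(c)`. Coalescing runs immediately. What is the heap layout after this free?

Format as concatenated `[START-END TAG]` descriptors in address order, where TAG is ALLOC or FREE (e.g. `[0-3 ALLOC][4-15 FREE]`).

Answer: [0-12 FREE][13-24 ALLOC][25-39 FREE]

Derivation:
Op 1: a = malloc(13) -> a = 0; heap: [0-12 ALLOC][13-39 FREE]
Op 2: b = malloc(12) -> b = 13; heap: [0-12 ALLOC][13-24 ALLOC][25-39 FREE]
Op 3: c = malloc(11) -> c = 25; heap: [0-12 ALLOC][13-24 ALLOC][25-35 ALLOC][36-39 FREE]
Op 4: a = realloc(a, 17) -> NULL (a unchanged); heap: [0-12 ALLOC][13-24 ALLOC][25-35 ALLOC][36-39 FREE]
Op 5: d = malloc(12) -> d = NULL; heap: [0-12 ALLOC][13-24 ALLOC][25-35 ALLOC][36-39 FREE]
Op 6: e = malloc(5) -> e = NULL; heap: [0-12 ALLOC][13-24 ALLOC][25-35 ALLOC][36-39 FREE]
Op 7: f = malloc(12) -> f = NULL; heap: [0-12 ALLOC][13-24 ALLOC][25-35 ALLOC][36-39 FREE]
Op 8: free(a) -> (freed a); heap: [0-12 FREE][13-24 ALLOC][25-35 ALLOC][36-39 FREE]
free(c): c = 25 -> block [25-35 ALLOC]; mark free, coalesce with adjacent free neighbors -> [0-12 FREE][13-24 ALLOC][25-39 FREE]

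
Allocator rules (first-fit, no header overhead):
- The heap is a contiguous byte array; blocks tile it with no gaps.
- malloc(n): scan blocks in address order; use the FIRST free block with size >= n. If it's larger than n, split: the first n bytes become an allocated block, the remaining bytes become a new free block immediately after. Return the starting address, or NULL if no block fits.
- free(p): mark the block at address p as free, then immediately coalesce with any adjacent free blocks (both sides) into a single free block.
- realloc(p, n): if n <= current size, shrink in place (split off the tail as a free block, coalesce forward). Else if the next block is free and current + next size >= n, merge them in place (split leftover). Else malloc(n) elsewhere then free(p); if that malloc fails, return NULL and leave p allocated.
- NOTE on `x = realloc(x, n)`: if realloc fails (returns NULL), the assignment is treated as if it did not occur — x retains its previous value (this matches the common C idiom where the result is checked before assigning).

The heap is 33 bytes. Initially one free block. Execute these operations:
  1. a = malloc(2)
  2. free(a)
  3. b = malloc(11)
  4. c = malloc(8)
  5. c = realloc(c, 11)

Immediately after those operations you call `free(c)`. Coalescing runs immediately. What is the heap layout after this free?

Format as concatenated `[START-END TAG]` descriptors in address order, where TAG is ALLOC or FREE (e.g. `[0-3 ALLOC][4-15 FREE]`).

Op 1: a = malloc(2) -> a = 0; heap: [0-1 ALLOC][2-32 FREE]
Op 2: free(a) -> (freed a); heap: [0-32 FREE]
Op 3: b = malloc(11) -> b = 0; heap: [0-10 ALLOC][11-32 FREE]
Op 4: c = malloc(8) -> c = 11; heap: [0-10 ALLOC][11-18 ALLOC][19-32 FREE]
Op 5: c = realloc(c, 11) -> c = 11; heap: [0-10 ALLOC][11-21 ALLOC][22-32 FREE]
free(c): c = 11 -> block [11-21 ALLOC]; mark free, coalesce with adjacent free neighbors -> [0-10 ALLOC][11-32 FREE]

Answer: [0-10 ALLOC][11-32 FREE]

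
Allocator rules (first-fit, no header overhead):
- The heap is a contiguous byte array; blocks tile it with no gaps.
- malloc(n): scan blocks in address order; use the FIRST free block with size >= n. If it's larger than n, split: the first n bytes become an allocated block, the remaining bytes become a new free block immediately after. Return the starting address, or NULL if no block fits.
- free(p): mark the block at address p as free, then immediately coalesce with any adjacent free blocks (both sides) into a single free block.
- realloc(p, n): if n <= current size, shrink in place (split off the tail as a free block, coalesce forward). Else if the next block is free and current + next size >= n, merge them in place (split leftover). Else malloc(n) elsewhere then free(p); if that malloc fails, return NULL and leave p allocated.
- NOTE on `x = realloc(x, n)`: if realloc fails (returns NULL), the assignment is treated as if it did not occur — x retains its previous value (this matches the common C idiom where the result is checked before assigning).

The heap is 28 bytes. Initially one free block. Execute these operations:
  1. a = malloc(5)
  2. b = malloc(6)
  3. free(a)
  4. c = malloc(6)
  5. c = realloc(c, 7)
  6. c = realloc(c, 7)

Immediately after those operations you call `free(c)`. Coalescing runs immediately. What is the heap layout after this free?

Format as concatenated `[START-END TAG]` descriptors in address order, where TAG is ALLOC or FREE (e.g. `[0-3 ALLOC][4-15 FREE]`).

Answer: [0-4 FREE][5-10 ALLOC][11-27 FREE]

Derivation:
Op 1: a = malloc(5) -> a = 0; heap: [0-4 ALLOC][5-27 FREE]
Op 2: b = malloc(6) -> b = 5; heap: [0-4 ALLOC][5-10 ALLOC][11-27 FREE]
Op 3: free(a) -> (freed a); heap: [0-4 FREE][5-10 ALLOC][11-27 FREE]
Op 4: c = malloc(6) -> c = 11; heap: [0-4 FREE][5-10 ALLOC][11-16 ALLOC][17-27 FREE]
Op 5: c = realloc(c, 7) -> c = 11; heap: [0-4 FREE][5-10 ALLOC][11-17 ALLOC][18-27 FREE]
Op 6: c = realloc(c, 7) -> c = 11; heap: [0-4 FREE][5-10 ALLOC][11-17 ALLOC][18-27 FREE]
free(c): c = 11 -> block [11-17 ALLOC]; mark free, coalesce with adjacent free neighbors -> [0-4 FREE][5-10 ALLOC][11-27 FREE]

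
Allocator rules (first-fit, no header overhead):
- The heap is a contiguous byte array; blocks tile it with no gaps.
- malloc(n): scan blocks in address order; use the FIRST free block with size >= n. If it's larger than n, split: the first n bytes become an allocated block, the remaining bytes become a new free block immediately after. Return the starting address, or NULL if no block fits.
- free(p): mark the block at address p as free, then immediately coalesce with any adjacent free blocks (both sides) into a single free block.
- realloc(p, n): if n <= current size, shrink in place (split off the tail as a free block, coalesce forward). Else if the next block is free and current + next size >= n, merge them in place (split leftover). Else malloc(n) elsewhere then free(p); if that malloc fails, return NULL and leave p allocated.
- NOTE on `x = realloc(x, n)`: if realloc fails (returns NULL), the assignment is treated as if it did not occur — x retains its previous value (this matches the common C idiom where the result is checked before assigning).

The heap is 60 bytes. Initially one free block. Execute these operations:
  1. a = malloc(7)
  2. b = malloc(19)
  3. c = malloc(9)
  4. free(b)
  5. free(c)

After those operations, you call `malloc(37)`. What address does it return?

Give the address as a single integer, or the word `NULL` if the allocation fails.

Answer: 7

Derivation:
Op 1: a = malloc(7) -> a = 0; heap: [0-6 ALLOC][7-59 FREE]
Op 2: b = malloc(19) -> b = 7; heap: [0-6 ALLOC][7-25 ALLOC][26-59 FREE]
Op 3: c = malloc(9) -> c = 26; heap: [0-6 ALLOC][7-25 ALLOC][26-34 ALLOC][35-59 FREE]
Op 4: free(b) -> (freed b); heap: [0-6 ALLOC][7-25 FREE][26-34 ALLOC][35-59 FREE]
Op 5: free(c) -> (freed c); heap: [0-6 ALLOC][7-59 FREE]
malloc(37): first-fit scan over [0-6 ALLOC][7-59 FREE] -> 7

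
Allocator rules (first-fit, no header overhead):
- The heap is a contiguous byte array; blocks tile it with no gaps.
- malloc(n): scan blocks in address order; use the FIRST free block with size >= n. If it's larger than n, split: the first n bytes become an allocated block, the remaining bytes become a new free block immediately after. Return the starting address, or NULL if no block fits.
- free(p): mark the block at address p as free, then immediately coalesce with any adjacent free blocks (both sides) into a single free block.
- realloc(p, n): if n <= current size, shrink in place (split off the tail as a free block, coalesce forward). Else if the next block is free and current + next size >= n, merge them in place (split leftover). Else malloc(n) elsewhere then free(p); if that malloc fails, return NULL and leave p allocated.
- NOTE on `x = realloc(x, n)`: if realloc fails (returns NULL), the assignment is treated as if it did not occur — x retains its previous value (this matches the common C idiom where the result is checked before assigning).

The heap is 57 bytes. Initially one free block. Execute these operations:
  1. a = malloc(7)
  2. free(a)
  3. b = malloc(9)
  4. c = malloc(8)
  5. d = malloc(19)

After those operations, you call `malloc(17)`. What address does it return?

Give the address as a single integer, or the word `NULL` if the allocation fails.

Op 1: a = malloc(7) -> a = 0; heap: [0-6 ALLOC][7-56 FREE]
Op 2: free(a) -> (freed a); heap: [0-56 FREE]
Op 3: b = malloc(9) -> b = 0; heap: [0-8 ALLOC][9-56 FREE]
Op 4: c = malloc(8) -> c = 9; heap: [0-8 ALLOC][9-16 ALLOC][17-56 FREE]
Op 5: d = malloc(19) -> d = 17; heap: [0-8 ALLOC][9-16 ALLOC][17-35 ALLOC][36-56 FREE]
malloc(17): first-fit scan over [0-8 ALLOC][9-16 ALLOC][17-35 ALLOC][36-56 FREE] -> 36

Answer: 36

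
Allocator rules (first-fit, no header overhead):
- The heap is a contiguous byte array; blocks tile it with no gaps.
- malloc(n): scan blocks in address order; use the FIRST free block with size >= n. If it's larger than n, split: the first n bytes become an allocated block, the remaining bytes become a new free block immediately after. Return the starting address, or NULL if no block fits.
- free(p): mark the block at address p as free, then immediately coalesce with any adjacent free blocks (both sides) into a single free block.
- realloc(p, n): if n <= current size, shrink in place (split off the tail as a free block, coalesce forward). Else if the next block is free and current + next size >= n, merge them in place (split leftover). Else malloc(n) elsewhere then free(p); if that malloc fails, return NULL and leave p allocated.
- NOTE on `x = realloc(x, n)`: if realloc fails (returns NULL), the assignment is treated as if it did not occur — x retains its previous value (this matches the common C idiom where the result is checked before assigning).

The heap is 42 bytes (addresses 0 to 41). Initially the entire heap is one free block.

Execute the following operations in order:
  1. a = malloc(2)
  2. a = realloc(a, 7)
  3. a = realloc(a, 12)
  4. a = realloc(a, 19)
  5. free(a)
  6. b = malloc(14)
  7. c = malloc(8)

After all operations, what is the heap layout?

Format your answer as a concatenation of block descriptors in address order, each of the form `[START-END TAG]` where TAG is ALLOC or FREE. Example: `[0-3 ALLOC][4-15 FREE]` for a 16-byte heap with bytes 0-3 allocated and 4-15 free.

Op 1: a = malloc(2) -> a = 0; heap: [0-1 ALLOC][2-41 FREE]
Op 2: a = realloc(a, 7) -> a = 0; heap: [0-6 ALLOC][7-41 FREE]
Op 3: a = realloc(a, 12) -> a = 0; heap: [0-11 ALLOC][12-41 FREE]
Op 4: a = realloc(a, 19) -> a = 0; heap: [0-18 ALLOC][19-41 FREE]
Op 5: free(a) -> (freed a); heap: [0-41 FREE]
Op 6: b = malloc(14) -> b = 0; heap: [0-13 ALLOC][14-41 FREE]
Op 7: c = malloc(8) -> c = 14; heap: [0-13 ALLOC][14-21 ALLOC][22-41 FREE]

Answer: [0-13 ALLOC][14-21 ALLOC][22-41 FREE]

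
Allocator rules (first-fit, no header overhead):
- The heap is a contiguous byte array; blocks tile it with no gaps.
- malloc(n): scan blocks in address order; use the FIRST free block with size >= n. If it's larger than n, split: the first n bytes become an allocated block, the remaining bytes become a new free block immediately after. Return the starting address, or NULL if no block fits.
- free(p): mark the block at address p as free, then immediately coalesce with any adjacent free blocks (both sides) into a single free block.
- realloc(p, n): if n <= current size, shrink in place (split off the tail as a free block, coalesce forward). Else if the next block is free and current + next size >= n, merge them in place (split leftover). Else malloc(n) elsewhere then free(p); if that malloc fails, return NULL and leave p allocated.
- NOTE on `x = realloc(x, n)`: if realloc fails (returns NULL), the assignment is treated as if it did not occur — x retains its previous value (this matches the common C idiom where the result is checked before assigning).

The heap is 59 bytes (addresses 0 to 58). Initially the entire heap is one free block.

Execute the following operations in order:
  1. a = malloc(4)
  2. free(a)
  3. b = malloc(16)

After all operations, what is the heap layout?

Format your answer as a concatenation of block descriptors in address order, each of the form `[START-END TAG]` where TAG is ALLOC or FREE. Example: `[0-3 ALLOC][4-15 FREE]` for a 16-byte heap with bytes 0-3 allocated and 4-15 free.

Op 1: a = malloc(4) -> a = 0; heap: [0-3 ALLOC][4-58 FREE]
Op 2: free(a) -> (freed a); heap: [0-58 FREE]
Op 3: b = malloc(16) -> b = 0; heap: [0-15 ALLOC][16-58 FREE]

Answer: [0-15 ALLOC][16-58 FREE]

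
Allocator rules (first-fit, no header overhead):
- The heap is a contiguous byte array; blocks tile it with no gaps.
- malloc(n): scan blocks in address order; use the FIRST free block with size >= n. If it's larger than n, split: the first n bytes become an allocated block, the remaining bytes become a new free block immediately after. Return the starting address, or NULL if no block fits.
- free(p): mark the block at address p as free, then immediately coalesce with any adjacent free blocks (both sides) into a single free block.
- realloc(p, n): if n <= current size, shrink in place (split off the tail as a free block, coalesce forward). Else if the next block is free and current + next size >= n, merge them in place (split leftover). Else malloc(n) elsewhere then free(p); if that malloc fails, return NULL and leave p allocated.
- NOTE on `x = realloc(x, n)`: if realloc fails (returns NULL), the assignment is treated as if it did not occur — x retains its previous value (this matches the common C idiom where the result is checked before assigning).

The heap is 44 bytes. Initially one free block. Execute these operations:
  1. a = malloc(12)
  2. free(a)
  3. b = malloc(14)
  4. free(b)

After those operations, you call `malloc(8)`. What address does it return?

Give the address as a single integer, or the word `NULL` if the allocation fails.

Answer: 0

Derivation:
Op 1: a = malloc(12) -> a = 0; heap: [0-11 ALLOC][12-43 FREE]
Op 2: free(a) -> (freed a); heap: [0-43 FREE]
Op 3: b = malloc(14) -> b = 0; heap: [0-13 ALLOC][14-43 FREE]
Op 4: free(b) -> (freed b); heap: [0-43 FREE]
malloc(8): first-fit scan over [0-43 FREE] -> 0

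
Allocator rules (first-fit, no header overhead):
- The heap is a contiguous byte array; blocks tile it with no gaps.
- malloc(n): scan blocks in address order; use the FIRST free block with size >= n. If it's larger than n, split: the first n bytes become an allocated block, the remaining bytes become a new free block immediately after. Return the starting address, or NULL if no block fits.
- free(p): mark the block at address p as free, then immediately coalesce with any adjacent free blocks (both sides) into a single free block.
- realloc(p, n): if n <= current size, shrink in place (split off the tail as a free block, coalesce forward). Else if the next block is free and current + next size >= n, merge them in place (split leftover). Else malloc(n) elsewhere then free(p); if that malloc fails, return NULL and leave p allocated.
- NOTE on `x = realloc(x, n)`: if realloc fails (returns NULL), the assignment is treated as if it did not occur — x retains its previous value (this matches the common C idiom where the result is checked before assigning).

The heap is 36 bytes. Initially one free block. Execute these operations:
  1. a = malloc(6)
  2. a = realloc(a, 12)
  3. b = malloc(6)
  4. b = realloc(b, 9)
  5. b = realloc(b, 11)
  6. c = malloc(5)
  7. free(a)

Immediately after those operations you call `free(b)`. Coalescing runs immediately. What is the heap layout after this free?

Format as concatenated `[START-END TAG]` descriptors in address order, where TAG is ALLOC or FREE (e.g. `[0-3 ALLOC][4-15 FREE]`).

Op 1: a = malloc(6) -> a = 0; heap: [0-5 ALLOC][6-35 FREE]
Op 2: a = realloc(a, 12) -> a = 0; heap: [0-11 ALLOC][12-35 FREE]
Op 3: b = malloc(6) -> b = 12; heap: [0-11 ALLOC][12-17 ALLOC][18-35 FREE]
Op 4: b = realloc(b, 9) -> b = 12; heap: [0-11 ALLOC][12-20 ALLOC][21-35 FREE]
Op 5: b = realloc(b, 11) -> b = 12; heap: [0-11 ALLOC][12-22 ALLOC][23-35 FREE]
Op 6: c = malloc(5) -> c = 23; heap: [0-11 ALLOC][12-22 ALLOC][23-27 ALLOC][28-35 FREE]
Op 7: free(a) -> (freed a); heap: [0-11 FREE][12-22 ALLOC][23-27 ALLOC][28-35 FREE]
free(b): b = 12 -> block [12-22 ALLOC]; mark free, coalesce with adjacent free neighbors -> [0-22 FREE][23-27 ALLOC][28-35 FREE]

Answer: [0-22 FREE][23-27 ALLOC][28-35 FREE]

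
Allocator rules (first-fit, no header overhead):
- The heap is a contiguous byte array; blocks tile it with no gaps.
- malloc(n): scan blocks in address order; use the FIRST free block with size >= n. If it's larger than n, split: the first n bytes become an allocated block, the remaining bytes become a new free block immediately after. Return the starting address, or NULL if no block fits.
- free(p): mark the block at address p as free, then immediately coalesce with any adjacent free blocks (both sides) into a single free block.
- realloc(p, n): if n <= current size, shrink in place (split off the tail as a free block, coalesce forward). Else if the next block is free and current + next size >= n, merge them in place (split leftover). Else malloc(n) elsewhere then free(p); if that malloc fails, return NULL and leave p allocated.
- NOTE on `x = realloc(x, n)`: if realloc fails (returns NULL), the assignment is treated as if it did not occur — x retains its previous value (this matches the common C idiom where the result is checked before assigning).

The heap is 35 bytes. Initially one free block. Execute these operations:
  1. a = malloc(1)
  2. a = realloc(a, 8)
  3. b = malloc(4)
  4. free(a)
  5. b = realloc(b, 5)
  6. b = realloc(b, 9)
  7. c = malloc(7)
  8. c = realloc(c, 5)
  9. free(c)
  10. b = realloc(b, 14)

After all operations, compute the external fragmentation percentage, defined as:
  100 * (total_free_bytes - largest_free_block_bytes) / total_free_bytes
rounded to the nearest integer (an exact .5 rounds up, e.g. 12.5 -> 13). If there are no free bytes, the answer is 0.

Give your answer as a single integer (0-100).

Op 1: a = malloc(1) -> a = 0; heap: [0-0 ALLOC][1-34 FREE]
Op 2: a = realloc(a, 8) -> a = 0; heap: [0-7 ALLOC][8-34 FREE]
Op 3: b = malloc(4) -> b = 8; heap: [0-7 ALLOC][8-11 ALLOC][12-34 FREE]
Op 4: free(a) -> (freed a); heap: [0-7 FREE][8-11 ALLOC][12-34 FREE]
Op 5: b = realloc(b, 5) -> b = 8; heap: [0-7 FREE][8-12 ALLOC][13-34 FREE]
Op 6: b = realloc(b, 9) -> b = 8; heap: [0-7 FREE][8-16 ALLOC][17-34 FREE]
Op 7: c = malloc(7) -> c = 0; heap: [0-6 ALLOC][7-7 FREE][8-16 ALLOC][17-34 FREE]
Op 8: c = realloc(c, 5) -> c = 0; heap: [0-4 ALLOC][5-7 FREE][8-16 ALLOC][17-34 FREE]
Op 9: free(c) -> (freed c); heap: [0-7 FREE][8-16 ALLOC][17-34 FREE]
Op 10: b = realloc(b, 14) -> b = 8; heap: [0-7 FREE][8-21 ALLOC][22-34 FREE]
Free blocks: [8 13] total_free=21 largest=13 -> 100*(21-13)/21 = 800/21 ≈ 38.095 -> rounds to 38

Answer: 38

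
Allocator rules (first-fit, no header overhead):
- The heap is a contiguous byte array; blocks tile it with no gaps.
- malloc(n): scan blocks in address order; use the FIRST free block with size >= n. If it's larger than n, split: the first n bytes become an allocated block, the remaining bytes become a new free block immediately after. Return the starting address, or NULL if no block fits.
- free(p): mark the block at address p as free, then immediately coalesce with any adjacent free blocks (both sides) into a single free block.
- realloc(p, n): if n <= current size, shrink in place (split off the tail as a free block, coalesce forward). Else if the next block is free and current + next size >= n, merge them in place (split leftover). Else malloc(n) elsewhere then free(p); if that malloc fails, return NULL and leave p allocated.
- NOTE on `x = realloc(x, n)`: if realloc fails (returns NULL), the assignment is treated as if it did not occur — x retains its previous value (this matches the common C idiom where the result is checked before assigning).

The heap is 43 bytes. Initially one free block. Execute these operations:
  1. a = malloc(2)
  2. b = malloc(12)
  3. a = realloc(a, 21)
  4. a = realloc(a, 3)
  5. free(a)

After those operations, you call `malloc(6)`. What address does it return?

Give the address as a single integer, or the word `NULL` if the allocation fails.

Op 1: a = malloc(2) -> a = 0; heap: [0-1 ALLOC][2-42 FREE]
Op 2: b = malloc(12) -> b = 2; heap: [0-1 ALLOC][2-13 ALLOC][14-42 FREE]
Op 3: a = realloc(a, 21) -> a = 14; heap: [0-1 FREE][2-13 ALLOC][14-34 ALLOC][35-42 FREE]
Op 4: a = realloc(a, 3) -> a = 14; heap: [0-1 FREE][2-13 ALLOC][14-16 ALLOC][17-42 FREE]
Op 5: free(a) -> (freed a); heap: [0-1 FREE][2-13 ALLOC][14-42 FREE]
malloc(6): first-fit scan over [0-1 FREE][2-13 ALLOC][14-42 FREE] -> 14

Answer: 14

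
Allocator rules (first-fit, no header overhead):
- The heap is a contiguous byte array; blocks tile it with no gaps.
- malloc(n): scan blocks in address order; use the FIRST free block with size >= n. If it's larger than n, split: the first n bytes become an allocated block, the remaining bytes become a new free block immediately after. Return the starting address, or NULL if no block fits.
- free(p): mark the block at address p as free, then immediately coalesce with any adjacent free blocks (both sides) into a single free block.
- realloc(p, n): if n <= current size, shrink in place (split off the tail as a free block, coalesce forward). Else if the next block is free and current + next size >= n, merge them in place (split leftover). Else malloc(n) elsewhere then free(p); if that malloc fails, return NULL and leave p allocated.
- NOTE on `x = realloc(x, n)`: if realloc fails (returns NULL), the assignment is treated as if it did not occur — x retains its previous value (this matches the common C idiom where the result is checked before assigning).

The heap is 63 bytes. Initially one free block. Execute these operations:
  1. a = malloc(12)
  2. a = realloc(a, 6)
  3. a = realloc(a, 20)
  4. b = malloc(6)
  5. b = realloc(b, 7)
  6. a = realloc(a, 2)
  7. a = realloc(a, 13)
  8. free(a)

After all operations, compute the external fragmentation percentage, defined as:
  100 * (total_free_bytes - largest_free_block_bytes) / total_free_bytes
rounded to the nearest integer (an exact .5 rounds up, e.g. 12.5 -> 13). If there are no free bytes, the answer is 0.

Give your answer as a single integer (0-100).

Op 1: a = malloc(12) -> a = 0; heap: [0-11 ALLOC][12-62 FREE]
Op 2: a = realloc(a, 6) -> a = 0; heap: [0-5 ALLOC][6-62 FREE]
Op 3: a = realloc(a, 20) -> a = 0; heap: [0-19 ALLOC][20-62 FREE]
Op 4: b = malloc(6) -> b = 20; heap: [0-19 ALLOC][20-25 ALLOC][26-62 FREE]
Op 5: b = realloc(b, 7) -> b = 20; heap: [0-19 ALLOC][20-26 ALLOC][27-62 FREE]
Op 6: a = realloc(a, 2) -> a = 0; heap: [0-1 ALLOC][2-19 FREE][20-26 ALLOC][27-62 FREE]
Op 7: a = realloc(a, 13) -> a = 0; heap: [0-12 ALLOC][13-19 FREE][20-26 ALLOC][27-62 FREE]
Op 8: free(a) -> (freed a); heap: [0-19 FREE][20-26 ALLOC][27-62 FREE]
Free blocks: [20 36] total_free=56 largest=36 -> 100*(56-36)/56 = 2000/56 ≈ 35.714 -> rounds to 36

Answer: 36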